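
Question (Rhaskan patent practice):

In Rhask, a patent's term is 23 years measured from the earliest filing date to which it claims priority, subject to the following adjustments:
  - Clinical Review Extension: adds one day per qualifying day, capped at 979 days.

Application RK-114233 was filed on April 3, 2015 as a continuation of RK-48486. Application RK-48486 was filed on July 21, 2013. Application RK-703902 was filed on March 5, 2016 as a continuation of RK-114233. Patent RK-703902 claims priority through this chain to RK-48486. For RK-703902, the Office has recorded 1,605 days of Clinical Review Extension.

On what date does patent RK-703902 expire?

2039-03-27

Earliest priority filing: 21 July 2013.
Base term: 21 July 2013 + 23 years → 21 July 2036.
Clinical Review Extension: 1605 days claimed exceeds the 979-day cap, so +979 days → 27 March 2039.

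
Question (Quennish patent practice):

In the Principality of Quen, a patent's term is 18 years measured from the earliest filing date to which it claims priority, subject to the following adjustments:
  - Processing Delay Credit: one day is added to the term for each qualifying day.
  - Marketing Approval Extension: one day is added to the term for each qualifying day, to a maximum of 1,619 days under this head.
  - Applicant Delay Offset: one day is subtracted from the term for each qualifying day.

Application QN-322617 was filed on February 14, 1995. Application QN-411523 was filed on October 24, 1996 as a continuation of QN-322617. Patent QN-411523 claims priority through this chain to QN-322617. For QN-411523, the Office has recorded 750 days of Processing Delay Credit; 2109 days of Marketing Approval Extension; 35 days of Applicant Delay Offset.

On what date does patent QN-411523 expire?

July 7, 2019

Earliest priority filing: 14 February 1995.
Base term: 14 February 1995 + 18 years → 14 February 2013.
Processing Delay Credit: +750 days → 6 March 2015.
Marketing Approval Extension: 2109 days claimed exceeds the 1619-day cap, so +1619 days → 11 August 2019.
Applicant Delay Offset: −35 days → 7 July 2019.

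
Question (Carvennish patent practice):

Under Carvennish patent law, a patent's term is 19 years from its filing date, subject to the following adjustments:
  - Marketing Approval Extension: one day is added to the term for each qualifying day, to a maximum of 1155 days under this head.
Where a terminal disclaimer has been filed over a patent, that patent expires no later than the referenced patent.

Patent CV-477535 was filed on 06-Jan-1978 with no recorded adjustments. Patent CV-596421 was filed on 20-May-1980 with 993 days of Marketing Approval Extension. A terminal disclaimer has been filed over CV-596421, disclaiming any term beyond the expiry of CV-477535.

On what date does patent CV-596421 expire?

January 6, 1997

Natural term of CV-596421:
  Base: filing + 19 years → 20 May 1999.
  Marketing Approval Extension: 993 days (within the 1155-day cap) → +993 days → 6 February 2002.
Expiry of referenced patent CV-477535:
  Base: filing + 19 years → 6 January 1997.
Terminal disclaimer: CV-596421 expires on the earlier of 6 February 2002 and 6 January 1997.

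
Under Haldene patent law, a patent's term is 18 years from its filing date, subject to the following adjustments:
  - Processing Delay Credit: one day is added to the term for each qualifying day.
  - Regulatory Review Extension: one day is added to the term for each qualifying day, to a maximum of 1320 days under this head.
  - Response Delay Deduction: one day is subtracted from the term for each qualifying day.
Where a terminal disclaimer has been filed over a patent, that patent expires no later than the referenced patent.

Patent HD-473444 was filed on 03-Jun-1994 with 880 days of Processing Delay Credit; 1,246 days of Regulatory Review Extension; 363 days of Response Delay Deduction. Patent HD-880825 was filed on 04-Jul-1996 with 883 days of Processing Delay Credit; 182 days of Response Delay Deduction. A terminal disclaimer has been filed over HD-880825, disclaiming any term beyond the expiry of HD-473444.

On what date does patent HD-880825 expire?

Natural term of HD-880825:
  Base: filing + 18 years → 4 July 2014.
  Processing Delay Credit: +883 days → 3 December 2016.
  Response Delay Deduction: −182 days → 4 June 2016.
Expiry of referenced patent HD-473444:
  Base: filing + 18 years → 3 June 2012.
  Processing Delay Credit: +880 days → 31 October 2014.
  Regulatory Review Extension: 1246 days (within the 1320-day cap) → +1246 days → 30 March 2018.
  Response Delay Deduction: −363 days → 1 April 2017.
Terminal disclaimer: HD-880825 expires on the earlier of 4 June 2016 and 1 April 2017.

June 4, 2016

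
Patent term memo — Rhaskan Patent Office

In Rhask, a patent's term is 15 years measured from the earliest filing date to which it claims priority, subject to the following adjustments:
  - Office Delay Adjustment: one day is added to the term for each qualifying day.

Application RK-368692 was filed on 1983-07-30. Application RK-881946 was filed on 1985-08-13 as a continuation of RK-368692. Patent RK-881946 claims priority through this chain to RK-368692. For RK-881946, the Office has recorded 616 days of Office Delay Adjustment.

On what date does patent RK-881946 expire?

Earliest priority filing: 30 July 1983.
Base term: 30 July 1983 + 15 years → 30 July 1998.
Office Delay Adjustment: +616 days → 6 April 2000.

2000-04-06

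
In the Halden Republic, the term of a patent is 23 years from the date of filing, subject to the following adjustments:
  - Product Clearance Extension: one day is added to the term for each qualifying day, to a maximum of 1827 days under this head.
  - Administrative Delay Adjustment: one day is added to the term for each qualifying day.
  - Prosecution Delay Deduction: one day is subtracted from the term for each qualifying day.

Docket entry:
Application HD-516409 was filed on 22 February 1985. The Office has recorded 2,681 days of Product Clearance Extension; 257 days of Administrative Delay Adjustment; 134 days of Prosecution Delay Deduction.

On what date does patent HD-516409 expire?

2013-06-25

Base term: filing date + 23 years → 22 February 2008.
Product Clearance Extension: 2681 days claimed exceeds the 1827-day cap, so +1827 days → 22 February 2013.
Administrative Delay Adjustment: +257 days → 6 November 2013.
Prosecution Delay Deduction: −134 days → 25 June 2013.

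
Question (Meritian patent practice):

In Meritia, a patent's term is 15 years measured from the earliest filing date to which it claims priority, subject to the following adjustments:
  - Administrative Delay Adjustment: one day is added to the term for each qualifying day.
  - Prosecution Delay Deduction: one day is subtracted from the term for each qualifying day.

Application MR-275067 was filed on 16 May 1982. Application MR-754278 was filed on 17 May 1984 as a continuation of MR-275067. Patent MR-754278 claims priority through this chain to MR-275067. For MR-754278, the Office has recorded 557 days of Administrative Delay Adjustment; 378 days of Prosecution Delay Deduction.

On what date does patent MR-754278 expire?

Earliest priority filing: 16 May 1982.
Base term: 16 May 1982 + 15 years → 16 May 1997.
Administrative Delay Adjustment: +557 days → 24 November 1998.
Prosecution Delay Deduction: −378 days → 11 November 1997.

1997-11-11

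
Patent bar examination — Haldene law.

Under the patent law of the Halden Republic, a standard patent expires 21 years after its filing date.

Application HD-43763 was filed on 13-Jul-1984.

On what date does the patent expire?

2005-07-13

Filing date + 21 years → 13 July 2005.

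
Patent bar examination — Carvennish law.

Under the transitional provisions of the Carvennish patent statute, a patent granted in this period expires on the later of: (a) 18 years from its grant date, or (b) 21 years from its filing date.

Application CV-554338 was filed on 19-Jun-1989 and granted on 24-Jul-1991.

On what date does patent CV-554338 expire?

June 19, 2010

(a) grant + 18 years → 24 July 2009.
(b) filing + 21 years → 19 June 2010.
Later of the two: 19 June 2010.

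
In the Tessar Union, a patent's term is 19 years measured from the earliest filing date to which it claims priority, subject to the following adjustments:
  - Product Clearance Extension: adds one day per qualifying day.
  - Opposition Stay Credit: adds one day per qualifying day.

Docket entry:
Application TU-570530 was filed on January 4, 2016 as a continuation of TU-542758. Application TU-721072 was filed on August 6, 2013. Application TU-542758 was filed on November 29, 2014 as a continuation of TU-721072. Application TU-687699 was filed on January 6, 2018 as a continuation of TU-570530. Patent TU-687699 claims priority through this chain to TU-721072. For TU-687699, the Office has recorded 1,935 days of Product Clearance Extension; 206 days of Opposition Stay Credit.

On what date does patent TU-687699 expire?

Earliest priority filing: 6 August 2013.
Base term: 6 August 2013 + 19 years → 6 August 2032.
Product Clearance Extension: +1935 days → 23 November 2037.
Opposition Stay Credit: +206 days → 17 June 2038.

2038-06-17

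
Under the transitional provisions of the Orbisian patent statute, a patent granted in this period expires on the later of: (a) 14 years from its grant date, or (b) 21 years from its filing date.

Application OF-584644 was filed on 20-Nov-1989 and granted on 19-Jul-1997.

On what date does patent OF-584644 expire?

July 19, 2011

(a) grant + 14 years → 19 July 2011.
(b) filing + 21 years → 20 November 2010.
Later of the two: 19 July 2011.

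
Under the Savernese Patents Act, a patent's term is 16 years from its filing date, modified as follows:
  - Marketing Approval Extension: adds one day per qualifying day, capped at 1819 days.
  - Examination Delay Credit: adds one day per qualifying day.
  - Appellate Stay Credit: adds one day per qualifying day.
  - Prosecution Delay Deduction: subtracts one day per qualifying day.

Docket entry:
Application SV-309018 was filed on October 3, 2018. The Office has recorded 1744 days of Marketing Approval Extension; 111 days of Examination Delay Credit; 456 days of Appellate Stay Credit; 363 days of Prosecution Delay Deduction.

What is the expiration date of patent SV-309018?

2040-02-02

Base term: filing date + 16 years → 3 October 2034.
Marketing Approval Extension: 1744 days (within the 1819-day cap) → +1744 days → 13 July 2039.
Examination Delay Credit: +111 days → 1 November 2039.
Appellate Stay Credit: +456 days → 30 January 2041.
Prosecution Delay Deduction: −363 days → 2 February 2040.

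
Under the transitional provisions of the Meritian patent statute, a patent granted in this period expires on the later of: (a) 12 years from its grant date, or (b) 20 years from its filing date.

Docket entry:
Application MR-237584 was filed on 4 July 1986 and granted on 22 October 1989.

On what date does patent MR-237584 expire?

(a) grant + 12 years → 22 October 2001.
(b) filing + 20 years → 4 July 2006.
Later of the two: 4 July 2006.

2006-07-04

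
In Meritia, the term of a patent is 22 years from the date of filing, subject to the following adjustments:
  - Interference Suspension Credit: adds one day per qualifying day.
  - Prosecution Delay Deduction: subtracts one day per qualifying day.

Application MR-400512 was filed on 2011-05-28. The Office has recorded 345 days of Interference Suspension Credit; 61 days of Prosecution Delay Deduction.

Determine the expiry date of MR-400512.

March 8, 2034

Base term: filing date + 22 years → 28 May 2033.
Interference Suspension Credit: +345 days → 8 May 2034.
Prosecution Delay Deduction: −61 days → 8 March 2034.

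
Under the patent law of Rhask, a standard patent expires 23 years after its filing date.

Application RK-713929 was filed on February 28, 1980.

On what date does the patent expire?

Filing date + 23 years → 28 February 2003.

February 28, 2003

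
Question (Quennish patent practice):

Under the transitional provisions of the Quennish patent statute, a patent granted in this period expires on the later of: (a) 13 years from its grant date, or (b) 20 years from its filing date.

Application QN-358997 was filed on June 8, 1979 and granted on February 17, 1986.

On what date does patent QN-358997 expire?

(a) grant + 13 years → 17 February 1999.
(b) filing + 20 years → 8 June 1999.
Later of the two: 8 June 1999.

June 8, 1999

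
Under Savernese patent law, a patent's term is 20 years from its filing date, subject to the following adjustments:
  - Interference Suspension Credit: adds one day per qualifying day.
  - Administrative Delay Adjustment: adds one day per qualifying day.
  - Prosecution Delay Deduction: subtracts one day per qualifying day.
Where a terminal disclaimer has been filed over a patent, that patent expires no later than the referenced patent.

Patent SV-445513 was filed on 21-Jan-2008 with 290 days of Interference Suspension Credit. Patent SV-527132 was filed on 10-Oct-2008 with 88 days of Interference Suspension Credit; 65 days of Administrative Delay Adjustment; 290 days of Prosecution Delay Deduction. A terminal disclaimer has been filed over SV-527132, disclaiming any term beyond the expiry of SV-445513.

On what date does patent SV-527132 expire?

Natural term of SV-527132:
  Base: filing + 20 years → 10 October 2028.
  Interference Suspension Credit: +88 days → 6 January 2029.
  Administrative Delay Adjustment: +65 days → 12 March 2029.
  Prosecution Delay Deduction: −290 days → 26 May 2028.
Expiry of referenced patent SV-445513:
  Base: filing + 20 years → 21 January 2028.
  Interference Suspension Credit: +290 days → 6 November 2028.
Terminal disclaimer: SV-527132 expires on the earlier of 26 May 2028 and 6 November 2028.

2028-05-26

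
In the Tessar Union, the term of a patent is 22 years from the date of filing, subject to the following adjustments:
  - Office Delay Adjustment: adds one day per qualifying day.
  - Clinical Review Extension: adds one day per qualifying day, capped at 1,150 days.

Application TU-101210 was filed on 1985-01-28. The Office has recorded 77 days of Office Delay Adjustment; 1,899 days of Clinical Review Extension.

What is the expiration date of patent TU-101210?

Base term: filing date + 22 years → 28 January 2007.
Office Delay Adjustment: +77 days → 15 April 2007.
Clinical Review Extension: 1899 days claimed exceeds the 1150-day cap, so +1150 days → 8 June 2010.

June 8, 2010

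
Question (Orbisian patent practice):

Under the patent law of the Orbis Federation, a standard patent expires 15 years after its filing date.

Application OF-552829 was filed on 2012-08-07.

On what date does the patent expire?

2027-08-07

Filing date + 15 years → 7 August 2027.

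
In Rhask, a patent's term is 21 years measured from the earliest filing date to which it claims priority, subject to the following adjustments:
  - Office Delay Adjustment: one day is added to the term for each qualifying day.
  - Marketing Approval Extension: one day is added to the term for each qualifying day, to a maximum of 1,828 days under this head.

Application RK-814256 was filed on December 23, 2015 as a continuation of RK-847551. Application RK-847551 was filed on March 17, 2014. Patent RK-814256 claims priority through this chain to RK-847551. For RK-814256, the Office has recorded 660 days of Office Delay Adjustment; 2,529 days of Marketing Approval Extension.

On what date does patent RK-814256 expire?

Earliest priority filing: 17 March 2014.
Base term: 17 March 2014 + 21 years → 17 March 2035.
Office Delay Adjustment: +660 days → 5 January 2037.
Marketing Approval Extension: 2529 days claimed exceeds the 1828-day cap, so +1828 days → 7 January 2042.

January 7, 2042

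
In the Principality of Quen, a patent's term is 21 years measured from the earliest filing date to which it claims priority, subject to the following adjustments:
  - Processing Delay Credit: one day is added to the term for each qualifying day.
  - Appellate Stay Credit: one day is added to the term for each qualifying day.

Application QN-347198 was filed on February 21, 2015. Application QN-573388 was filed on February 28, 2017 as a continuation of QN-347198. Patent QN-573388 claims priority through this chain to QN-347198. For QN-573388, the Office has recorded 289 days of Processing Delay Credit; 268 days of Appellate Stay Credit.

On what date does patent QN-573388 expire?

August 31, 2037

Earliest priority filing: 21 February 2015.
Base term: 21 February 2015 + 21 years → 21 February 2036.
Processing Delay Credit: +289 days → 6 December 2036.
Appellate Stay Credit: +268 days → 31 August 2037.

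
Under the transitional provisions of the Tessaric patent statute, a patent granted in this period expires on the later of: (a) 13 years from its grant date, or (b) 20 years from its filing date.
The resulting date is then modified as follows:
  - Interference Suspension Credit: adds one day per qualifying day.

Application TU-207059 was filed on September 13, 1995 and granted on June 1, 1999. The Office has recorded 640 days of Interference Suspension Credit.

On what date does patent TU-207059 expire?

(a) grant + 13 years → 1 June 2012.
(b) filing + 20 years → 13 September 2015.
Later of the two: 13 September 2015.
Interference Suspension Credit: +640 days → 14 June 2017.

2017-06-14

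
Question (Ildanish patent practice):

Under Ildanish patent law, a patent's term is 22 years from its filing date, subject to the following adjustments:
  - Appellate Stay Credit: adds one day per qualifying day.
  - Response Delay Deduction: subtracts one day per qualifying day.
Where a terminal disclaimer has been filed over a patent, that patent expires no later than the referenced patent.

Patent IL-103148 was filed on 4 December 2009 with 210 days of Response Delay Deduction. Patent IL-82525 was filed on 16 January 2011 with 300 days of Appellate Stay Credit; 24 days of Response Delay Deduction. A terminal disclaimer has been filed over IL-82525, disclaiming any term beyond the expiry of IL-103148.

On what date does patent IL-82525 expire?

2031-05-08

Natural term of IL-82525:
  Base: filing + 22 years → 16 January 2033.
  Appellate Stay Credit: +300 days → 12 November 2033.
  Response Delay Deduction: −24 days → 19 October 2033.
Expiry of referenced patent IL-103148:
  Base: filing + 22 years → 4 December 2031.
  Response Delay Deduction: −210 days → 8 May 2031.
Terminal disclaimer: IL-82525 expires on the earlier of 19 October 2033 and 8 May 2031.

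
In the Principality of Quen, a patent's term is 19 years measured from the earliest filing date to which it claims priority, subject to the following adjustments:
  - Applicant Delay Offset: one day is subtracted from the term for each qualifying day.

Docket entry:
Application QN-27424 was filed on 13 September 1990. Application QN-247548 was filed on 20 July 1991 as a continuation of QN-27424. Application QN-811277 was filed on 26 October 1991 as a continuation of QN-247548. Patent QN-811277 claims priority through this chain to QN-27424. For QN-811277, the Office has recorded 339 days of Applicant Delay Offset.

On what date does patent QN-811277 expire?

Earliest priority filing: 13 September 1990.
Base term: 13 September 1990 + 19 years → 13 September 2009.
Applicant Delay Offset: −339 days → 9 October 2008.

2008-10-09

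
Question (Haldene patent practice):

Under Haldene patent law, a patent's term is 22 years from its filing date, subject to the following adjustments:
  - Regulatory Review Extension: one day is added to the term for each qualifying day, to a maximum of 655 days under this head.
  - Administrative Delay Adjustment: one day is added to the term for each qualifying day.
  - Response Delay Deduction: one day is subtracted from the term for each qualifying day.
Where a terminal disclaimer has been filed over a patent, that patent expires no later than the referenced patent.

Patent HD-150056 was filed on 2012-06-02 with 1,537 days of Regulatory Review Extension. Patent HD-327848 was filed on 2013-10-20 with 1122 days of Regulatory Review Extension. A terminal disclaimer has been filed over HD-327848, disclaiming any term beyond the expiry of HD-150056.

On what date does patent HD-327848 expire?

Natural term of HD-327848:
  Base: filing + 22 years → 20 October 2035.
  Regulatory Review Extension: 1122 days claimed exceeds the 655-day cap, so +655 days → 5 August 2037.
Expiry of referenced patent HD-150056:
  Base: filing + 22 years → 2 June 2034.
  Regulatory Review Extension: 1537 days claimed exceeds the 655-day cap, so +655 days → 18 March 2036.
Terminal disclaimer: HD-327848 expires on the earlier of 5 August 2037 and 18 March 2036.

March 18, 2036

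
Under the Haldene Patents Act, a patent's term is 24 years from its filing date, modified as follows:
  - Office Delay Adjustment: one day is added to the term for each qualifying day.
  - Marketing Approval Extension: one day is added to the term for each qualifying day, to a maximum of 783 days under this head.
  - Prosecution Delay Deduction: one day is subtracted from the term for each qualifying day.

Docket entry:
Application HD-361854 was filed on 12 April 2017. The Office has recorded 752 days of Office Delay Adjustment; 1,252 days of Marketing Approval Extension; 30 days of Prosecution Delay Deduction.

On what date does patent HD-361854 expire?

May 26, 2045

Base term: filing date + 24 years → 12 April 2041.
Office Delay Adjustment: +752 days → 4 May 2043.
Marketing Approval Extension: 1252 days claimed exceeds the 783-day cap, so +783 days → 25 June 2045.
Prosecution Delay Deduction: −30 days → 26 May 2045.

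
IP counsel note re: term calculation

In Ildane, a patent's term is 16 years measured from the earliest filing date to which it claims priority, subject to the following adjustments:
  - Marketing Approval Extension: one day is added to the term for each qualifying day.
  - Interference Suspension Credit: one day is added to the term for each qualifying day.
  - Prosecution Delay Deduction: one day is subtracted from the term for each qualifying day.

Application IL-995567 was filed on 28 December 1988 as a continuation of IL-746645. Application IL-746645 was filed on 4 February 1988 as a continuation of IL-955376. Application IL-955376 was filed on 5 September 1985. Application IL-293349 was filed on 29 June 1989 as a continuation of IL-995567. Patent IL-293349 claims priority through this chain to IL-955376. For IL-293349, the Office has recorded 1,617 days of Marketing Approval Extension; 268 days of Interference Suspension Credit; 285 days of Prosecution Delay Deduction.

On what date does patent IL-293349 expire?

Earliest priority filing: 5 September 1985.
Base term: 5 September 1985 + 16 years → 5 September 2001.
Marketing Approval Extension: +1617 days → 8 February 2006.
Interference Suspension Credit: +268 days → 3 November 2006.
Prosecution Delay Deduction: −285 days → 22 January 2006.

2006-01-22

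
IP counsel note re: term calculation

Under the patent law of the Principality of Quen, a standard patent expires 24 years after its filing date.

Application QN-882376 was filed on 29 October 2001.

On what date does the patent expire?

October 29, 2025

Filing date + 24 years → 29 October 2025.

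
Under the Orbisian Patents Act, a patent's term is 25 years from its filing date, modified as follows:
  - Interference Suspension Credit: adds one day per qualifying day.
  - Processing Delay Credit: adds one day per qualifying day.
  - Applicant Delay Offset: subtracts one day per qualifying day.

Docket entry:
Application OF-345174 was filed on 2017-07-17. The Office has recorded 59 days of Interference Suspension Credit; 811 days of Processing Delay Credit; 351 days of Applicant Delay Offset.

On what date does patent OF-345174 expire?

Base term: filing date + 25 years → 17 July 2042.
Interference Suspension Credit: +59 days → 14 September 2042.
Processing Delay Credit: +811 days → 3 December 2044.
Applicant Delay Offset: −351 days → 18 December 2043.

December 18, 2043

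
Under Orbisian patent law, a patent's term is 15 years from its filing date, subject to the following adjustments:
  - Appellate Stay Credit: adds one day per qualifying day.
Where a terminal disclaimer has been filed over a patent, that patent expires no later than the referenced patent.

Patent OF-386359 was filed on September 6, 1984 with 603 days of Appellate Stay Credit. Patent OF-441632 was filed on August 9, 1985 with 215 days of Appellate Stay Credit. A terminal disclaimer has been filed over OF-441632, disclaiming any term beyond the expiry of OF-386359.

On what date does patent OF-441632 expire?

2001-03-12

Natural term of OF-441632:
  Base: filing + 15 years → 9 August 2000.
  Appellate Stay Credit: +215 days → 12 March 2001.
Expiry of referenced patent OF-386359:
  Base: filing + 15 years → 6 September 1999.
  Appellate Stay Credit: +603 days → 1 May 2001.
Terminal disclaimer: OF-441632 expires on the earlier of 12 March 2001 and 1 May 2001.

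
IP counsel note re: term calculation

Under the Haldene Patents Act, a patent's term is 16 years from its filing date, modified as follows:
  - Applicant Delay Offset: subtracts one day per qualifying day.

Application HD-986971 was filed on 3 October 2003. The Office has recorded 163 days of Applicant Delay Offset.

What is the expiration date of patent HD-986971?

2019-04-23

Base term: filing date + 16 years → 3 October 2019.
Applicant Delay Offset: −163 days → 23 April 2019.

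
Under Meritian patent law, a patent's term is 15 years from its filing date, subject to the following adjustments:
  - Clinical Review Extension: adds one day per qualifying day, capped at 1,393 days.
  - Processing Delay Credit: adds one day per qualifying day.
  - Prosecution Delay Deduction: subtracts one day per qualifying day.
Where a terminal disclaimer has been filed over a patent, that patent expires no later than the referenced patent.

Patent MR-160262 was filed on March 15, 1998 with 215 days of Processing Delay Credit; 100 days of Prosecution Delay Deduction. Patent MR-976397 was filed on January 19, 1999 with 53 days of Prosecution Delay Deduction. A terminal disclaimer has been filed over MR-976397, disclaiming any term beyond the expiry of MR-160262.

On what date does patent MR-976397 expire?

July 8, 2013

Natural term of MR-976397:
  Base: filing + 15 years → 19 January 2014.
  Prosecution Delay Deduction: −53 days → 27 November 2013.
Expiry of referenced patent MR-160262:
  Base: filing + 15 years → 15 March 2013.
  Processing Delay Credit: +215 days → 16 October 2013.
  Prosecution Delay Deduction: −100 days → 8 July 2013.
Terminal disclaimer: MR-976397 expires on the earlier of 27 November 2013 and 8 July 2013.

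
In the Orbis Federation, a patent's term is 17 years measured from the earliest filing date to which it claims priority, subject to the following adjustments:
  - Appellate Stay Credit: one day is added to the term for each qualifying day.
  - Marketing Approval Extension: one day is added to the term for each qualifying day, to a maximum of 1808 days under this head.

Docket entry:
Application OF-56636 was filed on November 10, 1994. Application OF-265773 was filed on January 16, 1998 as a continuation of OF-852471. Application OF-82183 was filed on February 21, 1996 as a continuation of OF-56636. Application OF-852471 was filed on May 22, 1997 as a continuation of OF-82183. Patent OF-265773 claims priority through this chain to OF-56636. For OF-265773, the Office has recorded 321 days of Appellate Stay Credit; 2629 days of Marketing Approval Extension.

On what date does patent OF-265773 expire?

Earliest priority filing: 10 November 1994.
Base term: 10 November 1994 + 17 years → 10 November 2011.
Appellate Stay Credit: +321 days → 26 September 2012.
Marketing Approval Extension: 2629 days claimed exceeds the 1808-day cap, so +1808 days → 8 September 2017.

2017-09-08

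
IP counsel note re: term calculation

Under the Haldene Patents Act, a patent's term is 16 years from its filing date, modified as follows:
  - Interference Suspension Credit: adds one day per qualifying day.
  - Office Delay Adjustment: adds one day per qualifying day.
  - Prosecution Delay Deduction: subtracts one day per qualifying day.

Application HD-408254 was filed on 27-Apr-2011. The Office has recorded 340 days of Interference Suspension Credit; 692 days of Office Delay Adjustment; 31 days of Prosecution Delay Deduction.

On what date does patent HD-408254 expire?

Base term: filing date + 16 years → 27 April 2027.
Interference Suspension Credit: +340 days → 1 April 2028.
Office Delay Adjustment: +692 days → 22 February 2030.
Prosecution Delay Deduction: −31 days → 22 January 2030.

January 22, 2030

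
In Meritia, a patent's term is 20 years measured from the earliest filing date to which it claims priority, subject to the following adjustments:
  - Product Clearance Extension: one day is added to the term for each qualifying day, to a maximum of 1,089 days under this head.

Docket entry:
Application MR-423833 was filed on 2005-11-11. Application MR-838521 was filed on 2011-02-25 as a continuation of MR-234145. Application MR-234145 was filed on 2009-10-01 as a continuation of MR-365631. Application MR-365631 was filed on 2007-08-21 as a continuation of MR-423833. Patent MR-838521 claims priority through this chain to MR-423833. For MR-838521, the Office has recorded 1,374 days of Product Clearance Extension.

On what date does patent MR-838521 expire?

2028-11-04

Earliest priority filing: 11 November 2005.
Base term: 11 November 2005 + 20 years → 11 November 2025.
Product Clearance Extension: 1374 days claimed exceeds the 1089-day cap, so +1089 days → 4 November 2028.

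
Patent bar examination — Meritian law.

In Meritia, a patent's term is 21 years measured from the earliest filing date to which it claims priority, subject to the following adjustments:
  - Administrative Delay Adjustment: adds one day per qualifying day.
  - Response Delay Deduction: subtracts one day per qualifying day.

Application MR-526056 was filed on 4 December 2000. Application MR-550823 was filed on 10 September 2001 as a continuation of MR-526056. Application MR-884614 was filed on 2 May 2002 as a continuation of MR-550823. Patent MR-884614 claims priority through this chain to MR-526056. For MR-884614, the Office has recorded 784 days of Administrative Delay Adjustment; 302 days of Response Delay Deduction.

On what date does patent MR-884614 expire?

March 31, 2023

Earliest priority filing: 4 December 2000.
Base term: 4 December 2000 + 21 years → 4 December 2021.
Administrative Delay Adjustment: +784 days → 27 January 2024.
Response Delay Deduction: −302 days → 31 March 2023.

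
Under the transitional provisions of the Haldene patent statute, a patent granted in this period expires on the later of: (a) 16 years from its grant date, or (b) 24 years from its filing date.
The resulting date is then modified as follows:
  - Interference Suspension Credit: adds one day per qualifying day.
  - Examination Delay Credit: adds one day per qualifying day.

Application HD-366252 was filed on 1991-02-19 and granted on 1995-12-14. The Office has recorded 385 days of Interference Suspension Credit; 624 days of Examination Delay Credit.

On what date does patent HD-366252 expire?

2017-11-24

(a) grant + 16 years → 14 December 2011.
(b) filing + 24 years → 19 February 2015.
Later of the two: 19 February 2015.
Interference Suspension Credit: +385 days → 10 March 2016.
Examination Delay Credit: +624 days → 24 November 2017.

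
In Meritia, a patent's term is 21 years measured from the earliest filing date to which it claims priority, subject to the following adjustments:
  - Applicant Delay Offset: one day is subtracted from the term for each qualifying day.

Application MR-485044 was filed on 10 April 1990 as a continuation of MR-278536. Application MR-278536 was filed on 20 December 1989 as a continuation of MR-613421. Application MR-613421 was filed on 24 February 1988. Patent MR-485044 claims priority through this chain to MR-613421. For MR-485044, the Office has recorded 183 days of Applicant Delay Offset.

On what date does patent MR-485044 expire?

August 25, 2008

Earliest priority filing: 24 February 1988.
Base term: 24 February 1988 + 21 years → 24 February 2009.
Applicant Delay Offset: −183 days → 25 August 2008.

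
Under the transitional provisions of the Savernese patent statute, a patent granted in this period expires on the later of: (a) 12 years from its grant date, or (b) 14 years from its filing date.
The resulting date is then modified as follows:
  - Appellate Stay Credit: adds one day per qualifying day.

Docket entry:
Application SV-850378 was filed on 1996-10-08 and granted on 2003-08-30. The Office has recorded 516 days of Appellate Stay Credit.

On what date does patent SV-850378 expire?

January 27, 2017

(a) grant + 12 years → 30 August 2015.
(b) filing + 14 years → 8 October 2010.
Later of the two: 30 August 2015.
Appellate Stay Credit: +516 days → 27 January 2017.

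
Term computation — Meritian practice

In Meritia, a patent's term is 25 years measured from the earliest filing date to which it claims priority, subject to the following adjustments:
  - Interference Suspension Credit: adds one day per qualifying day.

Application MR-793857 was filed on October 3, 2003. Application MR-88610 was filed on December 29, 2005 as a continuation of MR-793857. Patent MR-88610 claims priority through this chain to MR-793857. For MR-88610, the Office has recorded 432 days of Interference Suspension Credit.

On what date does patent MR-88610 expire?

2029-12-09

Earliest priority filing: 3 October 2003.
Base term: 3 October 2003 + 25 years → 3 October 2028.
Interference Suspension Credit: +432 days → 9 December 2029.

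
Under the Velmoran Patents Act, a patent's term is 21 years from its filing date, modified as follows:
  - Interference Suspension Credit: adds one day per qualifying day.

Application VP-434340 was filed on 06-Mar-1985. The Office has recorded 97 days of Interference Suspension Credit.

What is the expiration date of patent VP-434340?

June 11, 2006

Base term: filing date + 21 years → 6 March 2006.
Interference Suspension Credit: +97 days → 11 June 2006.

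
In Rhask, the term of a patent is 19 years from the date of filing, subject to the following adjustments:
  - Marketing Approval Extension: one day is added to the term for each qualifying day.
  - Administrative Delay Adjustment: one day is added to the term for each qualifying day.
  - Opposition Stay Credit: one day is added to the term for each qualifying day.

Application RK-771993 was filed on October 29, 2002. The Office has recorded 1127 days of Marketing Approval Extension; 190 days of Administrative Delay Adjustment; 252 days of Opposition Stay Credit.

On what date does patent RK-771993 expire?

Base term: filing date + 19 years → 29 October 2021.
Marketing Approval Extension: +1127 days → 29 November 2024.
Administrative Delay Adjustment: +190 days → 7 June 2025.
Opposition Stay Credit: +252 days → 14 February 2026.

2026-02-14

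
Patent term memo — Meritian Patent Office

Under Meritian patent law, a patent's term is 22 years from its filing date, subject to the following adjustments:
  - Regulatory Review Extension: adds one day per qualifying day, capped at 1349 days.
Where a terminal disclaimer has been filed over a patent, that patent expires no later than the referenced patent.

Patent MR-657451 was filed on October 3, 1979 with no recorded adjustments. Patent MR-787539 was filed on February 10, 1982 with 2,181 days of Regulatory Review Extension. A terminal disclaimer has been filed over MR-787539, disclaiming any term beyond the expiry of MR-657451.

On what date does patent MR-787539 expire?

Natural term of MR-787539:
  Base: filing + 22 years → 10 February 2004.
  Regulatory Review Extension: 2181 days claimed exceeds the 1349-day cap, so +1349 days → 21 October 2007.
Expiry of referenced patent MR-657451:
  Base: filing + 22 years → 3 October 2001.
Terminal disclaimer: MR-787539 expires on the earlier of 21 October 2007 and 3 October 2001.

2001-10-03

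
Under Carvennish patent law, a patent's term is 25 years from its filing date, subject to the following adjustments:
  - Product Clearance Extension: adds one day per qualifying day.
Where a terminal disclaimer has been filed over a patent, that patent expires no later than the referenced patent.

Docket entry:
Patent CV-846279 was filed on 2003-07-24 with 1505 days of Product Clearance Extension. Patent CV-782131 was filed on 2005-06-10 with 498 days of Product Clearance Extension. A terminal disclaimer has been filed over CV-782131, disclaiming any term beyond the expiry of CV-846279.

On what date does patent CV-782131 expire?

Natural term of CV-782131:
  Base: filing + 25 years → 10 June 2030.
  Product Clearance Extension: +498 days → 21 October 2031.
Expiry of referenced patent CV-846279:
  Base: filing + 25 years → 24 July 2028.
  Product Clearance Extension: +1505 days → 6 September 2032.
Terminal disclaimer: CV-782131 expires on the earlier of 21 October 2031 and 6 September 2032.

October 21, 2031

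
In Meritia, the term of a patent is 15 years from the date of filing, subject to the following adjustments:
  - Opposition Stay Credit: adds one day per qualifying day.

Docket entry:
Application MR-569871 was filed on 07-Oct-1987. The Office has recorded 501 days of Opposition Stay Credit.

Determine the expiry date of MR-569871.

Base term: filing date + 15 years → 7 October 2002.
Opposition Stay Credit: +501 days → 20 February 2004.

2004-02-20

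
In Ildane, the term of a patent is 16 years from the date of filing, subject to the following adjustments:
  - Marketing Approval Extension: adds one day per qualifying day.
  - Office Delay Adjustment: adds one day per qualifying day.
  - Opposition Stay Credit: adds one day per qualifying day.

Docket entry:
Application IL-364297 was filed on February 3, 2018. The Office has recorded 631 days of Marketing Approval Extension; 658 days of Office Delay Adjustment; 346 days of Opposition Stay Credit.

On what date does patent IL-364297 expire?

Base term: filing date + 16 years → 3 February 2034.
Marketing Approval Extension: +631 days → 27 October 2035.
Office Delay Adjustment: +658 days → 15 August 2037.
Opposition Stay Credit: +346 days → 27 July 2038.

July 27, 2038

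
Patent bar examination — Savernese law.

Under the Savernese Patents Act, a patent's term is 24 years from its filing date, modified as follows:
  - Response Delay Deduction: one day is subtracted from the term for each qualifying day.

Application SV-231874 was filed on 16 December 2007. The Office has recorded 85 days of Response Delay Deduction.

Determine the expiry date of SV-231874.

Base term: filing date + 24 years → 16 December 2031.
Response Delay Deduction: −85 days → 22 September 2031.

2031-09-22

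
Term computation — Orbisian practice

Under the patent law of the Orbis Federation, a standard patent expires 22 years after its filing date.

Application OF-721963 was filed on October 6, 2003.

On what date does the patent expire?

Filing date + 22 years → 6 October 2025.

2025-10-06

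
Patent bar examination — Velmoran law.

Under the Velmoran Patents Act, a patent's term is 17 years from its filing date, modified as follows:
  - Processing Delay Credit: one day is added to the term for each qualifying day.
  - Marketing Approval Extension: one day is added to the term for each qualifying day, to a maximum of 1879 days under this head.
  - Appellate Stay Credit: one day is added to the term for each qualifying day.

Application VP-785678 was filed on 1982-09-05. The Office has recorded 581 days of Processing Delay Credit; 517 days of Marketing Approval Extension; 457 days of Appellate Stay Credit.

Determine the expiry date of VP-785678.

December 8, 2003

Base term: filing date + 17 years → 5 September 1999.
Processing Delay Credit: +581 days → 8 April 2001.
Marketing Approval Extension: 517 days (within the 1879-day cap) → +517 days → 7 September 2002.
Appellate Stay Credit: +457 days → 8 December 2003.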